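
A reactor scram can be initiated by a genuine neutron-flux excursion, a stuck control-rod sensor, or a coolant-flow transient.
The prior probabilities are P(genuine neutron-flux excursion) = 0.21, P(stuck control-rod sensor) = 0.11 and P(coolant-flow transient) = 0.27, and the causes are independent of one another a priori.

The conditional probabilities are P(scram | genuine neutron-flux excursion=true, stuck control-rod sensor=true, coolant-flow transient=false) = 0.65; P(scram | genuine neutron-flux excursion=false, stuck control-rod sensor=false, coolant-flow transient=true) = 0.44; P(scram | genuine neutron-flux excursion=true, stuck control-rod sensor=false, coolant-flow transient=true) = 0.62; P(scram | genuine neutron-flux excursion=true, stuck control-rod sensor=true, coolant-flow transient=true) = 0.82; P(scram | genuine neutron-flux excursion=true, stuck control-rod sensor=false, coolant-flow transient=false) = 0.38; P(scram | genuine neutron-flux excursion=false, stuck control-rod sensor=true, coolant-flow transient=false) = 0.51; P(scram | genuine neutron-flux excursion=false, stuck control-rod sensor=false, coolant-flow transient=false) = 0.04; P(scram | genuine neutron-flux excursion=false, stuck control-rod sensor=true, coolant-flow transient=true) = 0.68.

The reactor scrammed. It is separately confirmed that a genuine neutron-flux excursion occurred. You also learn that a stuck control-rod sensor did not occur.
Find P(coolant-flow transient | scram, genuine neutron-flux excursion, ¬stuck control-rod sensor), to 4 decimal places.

P(scram | genuine neutron-flux excursion, ¬stuck control-rod sensor) = 0.38·0.73 + 0.62·0.27 = 0.277400 + 0.167400 = 0.444800
The coolant-flow transient-present share is 0.62·0.27 = 0.167400.
P(coolant-flow transient | scram, genuine neutron-flux excursion, ¬stuck control-rod sensor) = 0.167400 / 0.444800 ≈ 0.3763

P(coolant-flow transient | scram, genuine neutron-flux excursion, ¬stuck control-rod sensor) ≈ 0.3763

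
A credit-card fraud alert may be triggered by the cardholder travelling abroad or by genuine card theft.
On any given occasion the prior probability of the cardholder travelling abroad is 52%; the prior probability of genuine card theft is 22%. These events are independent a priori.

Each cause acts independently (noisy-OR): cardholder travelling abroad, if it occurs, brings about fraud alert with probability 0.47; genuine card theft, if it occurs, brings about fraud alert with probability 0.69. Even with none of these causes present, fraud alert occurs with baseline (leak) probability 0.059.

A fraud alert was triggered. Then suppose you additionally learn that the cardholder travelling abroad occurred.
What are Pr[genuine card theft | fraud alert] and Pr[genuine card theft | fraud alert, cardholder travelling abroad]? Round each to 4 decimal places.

Pr[genuine card theft | fraud alert] ≈ 0.4321; Pr[genuine card theft | fraud alert, cardholder travelling abroad] ≈ 0.3223

Under noisy-OR, P(fraud alert | causes) = 1 − (1−0.059)·∏(1−qᵢ) over the active causes.
For the numerator, keep only genuine card theft=true terms: 0.074795 + 0.096713 = 0.171508
Normalizer over all consistent configurations: 0.059·0.48·0.78 + 0.70829·0.48·0.22 + 0.50127·0.52·0.78 + 0.845394·0.52·0.22 = 0.396913
P(genuine card theft | fraud alert) = 0.171508/0.396913 ≈ 0.4321

Now also conditioning on cardholder travelling abroad=true:
Sum P(fraud alert|·) weighted by the priors over both values of genuine card theft:
  P(fraud alert | cardholder travelling abroad) = 0.50127×0.78 + 0.845394×0.22
        = 0.390991 + 0.185987 = 0.576978
Configurations with genuine card theft contribute 0.185987, so
  P(genuine card theft | fraud alert, cardholder travelling abroad) = 0.185987 / 0.576978 ≈ 0.3223
— cardholder travelling abroad explains away the evidence for genuine card theft.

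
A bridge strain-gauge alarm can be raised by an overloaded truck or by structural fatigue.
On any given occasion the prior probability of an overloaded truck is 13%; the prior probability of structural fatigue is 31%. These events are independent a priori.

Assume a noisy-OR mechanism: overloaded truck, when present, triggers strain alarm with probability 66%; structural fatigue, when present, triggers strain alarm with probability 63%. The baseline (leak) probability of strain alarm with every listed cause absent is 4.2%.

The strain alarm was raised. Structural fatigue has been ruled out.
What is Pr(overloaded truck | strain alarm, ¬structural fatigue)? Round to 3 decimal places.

Under noisy-OR, P(strain alarm | causes) = 1 − (1−0.042)·∏(1−qᵢ) over the active causes.
Numerator (weight on configurations with overloaded truck): 0.67428*0.13 = 0.087656
Denominator P(strain alarm | ¬structural fatigue): 0.042*0.87 + 0.67428*0.13 = 0.124196
Posterior = 0.087656 / 0.124196 ≈ 0.706

Pr(overloaded truck | strain alarm, ¬structural fatigue) ≈ 0.706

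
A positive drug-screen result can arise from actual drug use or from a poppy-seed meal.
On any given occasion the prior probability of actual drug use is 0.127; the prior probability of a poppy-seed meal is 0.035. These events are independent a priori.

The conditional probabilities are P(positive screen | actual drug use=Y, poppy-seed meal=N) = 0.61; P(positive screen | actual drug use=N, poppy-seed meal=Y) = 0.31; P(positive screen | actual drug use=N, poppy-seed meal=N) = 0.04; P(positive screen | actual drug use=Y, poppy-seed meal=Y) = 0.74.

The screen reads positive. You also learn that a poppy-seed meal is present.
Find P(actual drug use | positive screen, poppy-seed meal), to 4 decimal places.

P(positive screen | poppy-seed meal) = 0.31·0.873 + 0.74·0.127 = 0.270630 + 0.093980 = 0.364610
Of this, 0.093980 comes from 0.74·0.127 (the actual drug use=true cases).
So P(actual drug use | positive screen, poppy-seed meal) = 0.093980/0.364610 ≈ 0.2578.

P(actual drug use | positive screen, poppy-seed meal) ≈ 0.2578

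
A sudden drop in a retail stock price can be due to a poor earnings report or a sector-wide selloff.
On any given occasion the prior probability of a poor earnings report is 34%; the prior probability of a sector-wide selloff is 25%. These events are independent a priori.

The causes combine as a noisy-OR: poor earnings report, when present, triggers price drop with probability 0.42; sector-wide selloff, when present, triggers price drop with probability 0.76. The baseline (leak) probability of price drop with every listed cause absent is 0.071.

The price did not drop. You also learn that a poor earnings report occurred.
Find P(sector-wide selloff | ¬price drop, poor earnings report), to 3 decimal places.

Under noisy-OR, P(price drop | causes) = 1 − (1−0.071)·∏(1−qᵢ) over the active causes.
Enumerate both values of sector-wide selloff and weight by the priors:
  P(¬price drop | poor earnings report) = 0.53882×0.75 + 0.129317×0.25
        = 0.404115 + 0.032329 = 0.436444
Keeping only the sector-wide selloff-present terms gives 0.032329, so
  P(sector-wide selloff | ¬price drop, poor earnings report) = 0.032329 / 0.436444 ≈ 0.074

P(sector-wide selloff | ¬price drop, poor earnings report) ≈ 0.074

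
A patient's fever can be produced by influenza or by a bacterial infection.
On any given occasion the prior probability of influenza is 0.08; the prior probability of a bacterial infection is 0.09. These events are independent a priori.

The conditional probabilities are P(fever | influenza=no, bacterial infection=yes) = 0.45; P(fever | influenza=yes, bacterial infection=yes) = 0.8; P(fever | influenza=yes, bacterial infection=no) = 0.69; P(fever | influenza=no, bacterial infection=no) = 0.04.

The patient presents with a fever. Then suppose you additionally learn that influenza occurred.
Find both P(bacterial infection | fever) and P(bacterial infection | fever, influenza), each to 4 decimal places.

P(bacterial infection | fever) ≈ 0.3394; P(bacterial infection | fever, influenza) ≈ 0.1029

Enumerate the 4 (influenza, bacterial infection) configurations and weight by the priors:
  P(fever) = 0.04*0.92*0.91 + 0.45*0.92*0.09 + 0.69*0.08*0.91 + 0.8*0.08*0.09
        = 0.033488 + 0.037260 + 0.050232 + 0.005760 = 0.126740
The terms with bacterial infection present sum to 0.043020, so
  P(bacterial infection | fever) = 0.043020 / 0.126740 ≈ 0.3394

Now condition on the additional information:
Weight on bacterial infection=true, given the evidence: 0.8×0.09 = 0.072000
Denominator P(fever | influenza): 0.69×0.91 + 0.8×0.09 = 0.699900
Posterior = 0.072000 / 0.699900 ≈ 0.1029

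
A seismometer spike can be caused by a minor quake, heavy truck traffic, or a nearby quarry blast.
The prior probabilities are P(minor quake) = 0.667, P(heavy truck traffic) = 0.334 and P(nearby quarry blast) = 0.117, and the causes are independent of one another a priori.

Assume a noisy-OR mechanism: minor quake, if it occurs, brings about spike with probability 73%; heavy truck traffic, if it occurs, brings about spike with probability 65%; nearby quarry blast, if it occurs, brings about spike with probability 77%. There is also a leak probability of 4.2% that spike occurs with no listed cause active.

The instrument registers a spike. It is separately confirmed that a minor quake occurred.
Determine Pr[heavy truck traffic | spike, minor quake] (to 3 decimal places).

Pr[heavy truck traffic | spike, minor quake] ≈ 0.376

Under noisy-OR, P(spike | causes) = 1 − (1−0.042)·∏(1−qᵢ) over the active causes.
Weight on heavy truck traffic=true, given the evidence: 0.268222 + 0.038264 = 0.306486
The normalizing constant is 0.74134*0.666*0.883 + 0.940508*0.666*0.117 + 0.909469*0.334*0.883 + 0.979178*0.334*0.117 = 0.815738
P(heavy truck traffic | spike, minor quake) = 0.306486/0.815738 ≈ 0.376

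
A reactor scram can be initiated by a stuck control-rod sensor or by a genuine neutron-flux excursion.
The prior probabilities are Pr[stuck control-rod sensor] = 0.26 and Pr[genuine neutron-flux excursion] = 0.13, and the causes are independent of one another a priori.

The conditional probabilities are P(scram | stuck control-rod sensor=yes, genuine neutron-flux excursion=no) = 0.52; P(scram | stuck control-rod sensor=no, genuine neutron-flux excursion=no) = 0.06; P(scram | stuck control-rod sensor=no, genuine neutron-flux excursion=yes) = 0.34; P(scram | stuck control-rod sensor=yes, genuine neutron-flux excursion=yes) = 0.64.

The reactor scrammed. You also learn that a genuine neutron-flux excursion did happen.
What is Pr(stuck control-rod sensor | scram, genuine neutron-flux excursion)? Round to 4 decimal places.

Numerator (weight on configurations with stuck control-rod sensor): 0.64×0.26 = 0.166400
The normalizing constant is 0.34×0.74 + 0.64×0.26 = 0.418000
P(stuck control-rod sensor | scram, genuine neutron-flux excursion) = 0.166400/0.418000 ≈ 0.3981

Pr(stuck control-rod sensor | scram, genuine neutron-flux excursion) ≈ 0.3981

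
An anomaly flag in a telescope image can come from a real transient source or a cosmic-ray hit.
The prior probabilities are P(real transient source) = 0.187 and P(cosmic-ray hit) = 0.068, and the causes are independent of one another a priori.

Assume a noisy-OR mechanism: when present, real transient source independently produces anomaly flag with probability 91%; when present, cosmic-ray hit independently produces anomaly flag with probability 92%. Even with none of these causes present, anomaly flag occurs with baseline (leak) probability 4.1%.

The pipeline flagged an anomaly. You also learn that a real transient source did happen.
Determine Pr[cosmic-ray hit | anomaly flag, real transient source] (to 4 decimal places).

Pr[cosmic-ray hit | anomaly flag, real transient source] ≈ 0.0735

Under noisy-OR, P(anomaly flag | causes) = 1 − (1−0.041)·∏(1−qᵢ) over the active causes.
P(anomaly flag | real transient source) = 0.91369×0.932 + 0.993095×0.068 = 0.851559 + 0.067530 = 0.919089
Restricting to configurations with cosmic-ray hit present: 0.993095×0.068 = 0.067530.
P(cosmic-ray hit | anomaly flag, real transient source) = 0.067530 / 0.919089 ≈ 0.0735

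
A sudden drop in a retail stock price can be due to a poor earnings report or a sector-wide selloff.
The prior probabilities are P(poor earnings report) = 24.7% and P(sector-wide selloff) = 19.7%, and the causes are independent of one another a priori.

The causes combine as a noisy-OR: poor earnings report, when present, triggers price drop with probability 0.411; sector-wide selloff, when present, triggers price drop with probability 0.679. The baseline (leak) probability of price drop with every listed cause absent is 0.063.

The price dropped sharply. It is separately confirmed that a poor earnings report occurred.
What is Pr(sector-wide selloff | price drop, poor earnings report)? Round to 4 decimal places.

Pr(sector-wide selloff | price drop, poor earnings report) ≈ 0.3106

Under noisy-OR, P(price drop | causes) = 1 − (1−0.063)·∏(1−qᵢ) over the active causes.
For the numerator, keep only sector-wide selloff=true terms: 0.822842×0.197 = 0.162100
Denominator P(price drop | poor earnings report): 0.448107×0.803 + 0.822842×0.197 = 0.521930
P(sector-wide selloff | price drop, poor earnings report) = 0.162100/0.521930 ≈ 0.3106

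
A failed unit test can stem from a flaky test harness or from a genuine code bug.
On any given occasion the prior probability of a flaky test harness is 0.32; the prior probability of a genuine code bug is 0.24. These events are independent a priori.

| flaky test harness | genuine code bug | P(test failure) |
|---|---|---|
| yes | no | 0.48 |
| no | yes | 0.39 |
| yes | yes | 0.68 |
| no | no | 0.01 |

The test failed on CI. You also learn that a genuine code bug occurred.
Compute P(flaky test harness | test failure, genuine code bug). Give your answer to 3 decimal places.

Weight on flaky test harness=true, given the evidence: 0.68·0.32 = 0.217600
Normalizer over all consistent configurations: 0.39·0.68 + 0.68·0.32 = 0.482800
Posterior = 0.217600 / 0.482800 ≈ 0.451

P(flaky test harness | test failure, genuine code bug) ≈ 0.451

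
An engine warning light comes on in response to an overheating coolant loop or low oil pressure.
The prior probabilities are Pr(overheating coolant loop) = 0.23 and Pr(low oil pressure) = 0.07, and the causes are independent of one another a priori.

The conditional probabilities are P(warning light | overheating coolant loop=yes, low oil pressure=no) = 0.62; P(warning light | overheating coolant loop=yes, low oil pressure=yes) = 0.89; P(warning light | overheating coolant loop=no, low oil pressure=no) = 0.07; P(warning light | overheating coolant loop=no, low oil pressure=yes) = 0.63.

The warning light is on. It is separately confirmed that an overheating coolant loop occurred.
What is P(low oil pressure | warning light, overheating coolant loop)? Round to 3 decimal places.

P(low oil pressure | warning light, overheating coolant loop) ≈ 0.098

By total probability over both values of low oil pressure:
  P(warning light | overheating coolant loop) = 0.62·0.93 + 0.89·0.07
        = 0.576600 + 0.062300 = 0.638900
Configurations with low oil pressure contribute 0.062300, so
  P(low oil pressure | warning light, overheating coolant loop) = 0.062300 / 0.638900 ≈ 0.098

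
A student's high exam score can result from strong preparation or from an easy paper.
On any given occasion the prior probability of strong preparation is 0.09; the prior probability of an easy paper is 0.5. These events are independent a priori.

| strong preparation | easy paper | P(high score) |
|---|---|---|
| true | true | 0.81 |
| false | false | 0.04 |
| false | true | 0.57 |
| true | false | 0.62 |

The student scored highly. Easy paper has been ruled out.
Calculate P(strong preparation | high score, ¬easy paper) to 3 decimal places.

Enumerate both values of strong preparation and weight by the priors:
  P(high score | ¬easy paper) = 0.04×0.91 + 0.62×0.09
        = 0.036400 + 0.055800 = 0.092200
The terms with strong preparation present sum to 0.055800, so
  P(strong preparation | high score, ¬easy paper) = 0.055800 / 0.092200 ≈ 0.605

P(strong preparation | high score, ¬easy paper) ≈ 0.605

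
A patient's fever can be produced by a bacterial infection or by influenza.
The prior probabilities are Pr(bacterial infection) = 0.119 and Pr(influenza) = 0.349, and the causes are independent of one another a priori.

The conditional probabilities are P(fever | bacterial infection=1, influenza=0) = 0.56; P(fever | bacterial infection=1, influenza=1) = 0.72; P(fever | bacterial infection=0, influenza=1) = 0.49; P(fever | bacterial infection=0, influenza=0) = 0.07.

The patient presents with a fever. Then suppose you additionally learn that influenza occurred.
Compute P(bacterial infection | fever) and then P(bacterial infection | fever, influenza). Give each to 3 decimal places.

P(bacterial infection | fever) ≈ 0.277; P(bacterial infection | fever, influenza) ≈ 0.166

Enumerate the 4 (bacterial infection, influenza) configurations and weight by the priors:
  P(fever) = 0.07*0.881*0.651 + 0.49*0.881*0.349 + 0.56*0.119*0.651 + 0.72*0.119*0.349
        = 0.040147 + 0.150660 + 0.043383 + 0.029902 = 0.264092
Keeping only the bacterial infection-present terms gives 0.073285, so
  P(bacterial infection | fever) = 0.073285 / 0.264092 ≈ 0.277

Now also conditioning on influenza=true:
By total probability over both values of bacterial infection:
  P(fever | influenza) = 0.49×0.881 + 0.72×0.119
        = 0.431690 + 0.085680 = 0.517370
The terms with bacterial infection present sum to 0.085680, so
  P(bacterial infection | fever, influenza) = 0.085680 / 0.517370 ≈ 0.166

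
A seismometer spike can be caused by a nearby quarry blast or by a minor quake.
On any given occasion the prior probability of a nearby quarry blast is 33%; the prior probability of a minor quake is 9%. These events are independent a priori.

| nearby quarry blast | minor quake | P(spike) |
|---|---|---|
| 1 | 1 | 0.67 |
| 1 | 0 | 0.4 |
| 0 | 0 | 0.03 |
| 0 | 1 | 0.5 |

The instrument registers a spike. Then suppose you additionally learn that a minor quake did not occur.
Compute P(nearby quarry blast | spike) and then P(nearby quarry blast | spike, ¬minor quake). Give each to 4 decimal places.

P(nearby quarry blast | spike) ≈ 0.7430; P(nearby quarry blast | spike, ¬minor quake) ≈ 0.8679

Weight on nearby quarry blast=true, given the evidence: 0.120120 + 0.019899 = 0.140019
Normalizer over all consistent configurations: 0.03·0.67·0.91 + 0.5·0.67·0.09 + 0.4·0.33·0.91 + 0.67·0.33·0.09 = 0.188460
P(nearby quarry blast | spike) = 0.140019/0.188460 ≈ 0.7430

With the extra evidence:
Sum P(spike|·) weighted by the priors over both values of nearby quarry blast:
  P(spike | ¬minor quake) = 0.03*0.67 + 0.4*0.33
        = 0.020100 + 0.132000 = 0.152100
Keeping only the nearby quarry blast-present terms gives 0.132000, so
  P(nearby quarry blast | spike, ¬minor quake) = 0.132000 / 0.152100 ≈ 0.8679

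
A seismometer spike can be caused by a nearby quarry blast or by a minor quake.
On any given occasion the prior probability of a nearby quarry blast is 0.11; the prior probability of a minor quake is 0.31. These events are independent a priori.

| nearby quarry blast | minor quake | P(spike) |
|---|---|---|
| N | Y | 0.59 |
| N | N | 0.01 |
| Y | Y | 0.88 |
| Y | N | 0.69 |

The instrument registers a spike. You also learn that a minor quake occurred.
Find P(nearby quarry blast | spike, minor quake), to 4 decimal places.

P(nearby quarry blast | spike, minor quake) ≈ 0.1557

P(spike | minor quake) = 0.59×0.89 + 0.88×0.11 = 0.525100 + 0.096800 = 0.621900
Restricting to configurations with nearby quarry blast present: 0.88×0.11 = 0.096800.
P(nearby quarry blast | spike, minor quake) = 0.096800 / 0.621900 ≈ 0.1557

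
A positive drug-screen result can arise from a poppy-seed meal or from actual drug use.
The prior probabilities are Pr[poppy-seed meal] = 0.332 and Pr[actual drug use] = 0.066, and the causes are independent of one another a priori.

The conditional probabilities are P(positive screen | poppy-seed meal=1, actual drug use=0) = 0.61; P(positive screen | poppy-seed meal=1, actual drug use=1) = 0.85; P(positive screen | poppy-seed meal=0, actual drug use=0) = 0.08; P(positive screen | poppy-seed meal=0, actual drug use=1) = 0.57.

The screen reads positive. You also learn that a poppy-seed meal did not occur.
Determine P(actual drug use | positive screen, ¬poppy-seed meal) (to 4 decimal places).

Numerator (weight on configurations with actual drug use): 0.57·0.066 = 0.037620
Denominator P(positive screen | ¬poppy-seed meal): 0.08·0.934 + 0.57·0.066 = 0.112340
Posterior = 0.037620 / 0.112340 ≈ 0.3349

P(actual drug use | positive screen, ¬poppy-seed meal) ≈ 0.3349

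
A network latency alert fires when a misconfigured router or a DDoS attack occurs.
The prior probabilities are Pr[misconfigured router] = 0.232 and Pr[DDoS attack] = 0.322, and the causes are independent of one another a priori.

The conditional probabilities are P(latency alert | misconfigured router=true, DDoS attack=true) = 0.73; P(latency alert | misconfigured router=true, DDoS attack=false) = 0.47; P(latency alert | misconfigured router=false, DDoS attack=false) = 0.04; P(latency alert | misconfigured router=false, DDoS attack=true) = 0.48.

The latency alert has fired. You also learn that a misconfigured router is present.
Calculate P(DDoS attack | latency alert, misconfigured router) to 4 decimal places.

For the numerator, keep only DDoS attack=true terms: 0.73*0.322 = 0.235060
Normalizer over all consistent configurations: 0.47*0.678 + 0.73*0.322 = 0.553720
P(DDoS attack | latency alert, misconfigured router) = 0.235060/0.553720 ≈ 0.4245

P(DDoS attack | latency alert, misconfigured router) ≈ 0.4245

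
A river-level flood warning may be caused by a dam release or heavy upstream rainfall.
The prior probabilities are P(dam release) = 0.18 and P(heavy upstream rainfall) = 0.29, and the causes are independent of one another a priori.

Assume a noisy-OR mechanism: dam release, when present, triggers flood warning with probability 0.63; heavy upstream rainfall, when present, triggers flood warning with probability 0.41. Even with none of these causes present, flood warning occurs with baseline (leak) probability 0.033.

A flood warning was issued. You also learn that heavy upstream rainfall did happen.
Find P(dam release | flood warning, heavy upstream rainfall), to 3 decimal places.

P(dam release | flood warning, heavy upstream rainfall) ≈ 0.287

Under noisy-OR, P(flood warning | causes) = 1 − (1−0.033)·∏(1−qᵢ) over the active causes.
Numerator (weight on configurations with dam release): 0.788904*0.18 = 0.142003
Denominator P(flood warning | heavy upstream rainfall): 0.42947*0.82 + 0.788904*0.18 = 0.494168
Posterior = 0.142003 / 0.494168 ≈ 0.287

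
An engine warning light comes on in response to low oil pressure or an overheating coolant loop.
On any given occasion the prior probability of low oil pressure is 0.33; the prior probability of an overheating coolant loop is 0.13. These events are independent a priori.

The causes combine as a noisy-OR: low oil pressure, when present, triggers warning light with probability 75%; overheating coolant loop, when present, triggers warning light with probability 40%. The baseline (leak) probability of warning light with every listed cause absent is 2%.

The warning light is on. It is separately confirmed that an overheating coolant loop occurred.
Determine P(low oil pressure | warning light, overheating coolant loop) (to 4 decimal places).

Under noisy-OR, P(warning light | causes) = 1 − (1−0.02)·∏(1−qᵢ) over the active causes.
Enumerate both values of low oil pressure and weight by the priors:
  P(warning light | overheating coolant loop) = 0.412×0.67 + 0.853×0.33
        = 0.276040 + 0.281490 = 0.557530
The terms with low oil pressure present sum to 0.281490, so
  P(low oil pressure | warning light, overheating coolant loop) = 0.281490 / 0.557530 ≈ 0.5049

P(low oil pressure | warning light, overheating coolant loop) ≈ 0.5049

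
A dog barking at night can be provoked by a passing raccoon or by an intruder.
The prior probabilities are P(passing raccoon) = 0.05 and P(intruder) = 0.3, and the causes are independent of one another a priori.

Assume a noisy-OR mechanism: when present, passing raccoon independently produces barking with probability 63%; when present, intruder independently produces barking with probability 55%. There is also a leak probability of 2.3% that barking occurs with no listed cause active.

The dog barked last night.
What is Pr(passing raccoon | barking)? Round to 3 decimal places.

Pr(passing raccoon | barking) ≈ 0.166

Under noisy-OR, P(barking | causes) = 1 − (1−0.023)·∏(1−qᵢ) over the active causes.
P(barking) = 0.023·0.95·0.7 + 0.56035·0.95·0.3 + 0.63851·0.05·0.7 + 0.83733·0.05·0.3 = 0.015295 + 0.159700 + 0.022348 + 0.012560 = 0.209903
Restricting to configurations with passing raccoon present: 0.022348 + 0.012560 = 0.034908.
P(passing raccoon | barking) = 0.034908 / 0.209903 ≈ 0.166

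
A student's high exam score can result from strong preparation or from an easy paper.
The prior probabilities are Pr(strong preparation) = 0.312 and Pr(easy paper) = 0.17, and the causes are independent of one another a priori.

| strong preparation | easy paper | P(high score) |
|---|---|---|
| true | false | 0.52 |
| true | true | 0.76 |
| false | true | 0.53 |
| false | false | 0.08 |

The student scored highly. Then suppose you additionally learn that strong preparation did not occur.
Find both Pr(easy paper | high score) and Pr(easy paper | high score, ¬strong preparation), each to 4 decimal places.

P(high score) = 0.08*0.688*0.83 + 0.53*0.688*0.17 + 0.52*0.312*0.83 + 0.76*0.312*0.17 = 0.045683 + 0.061989 + 0.134659 + 0.040310 = 0.282641
The easy paper-present share is 0.061989 + 0.040310 = 0.102299.
P(easy paper | high score) = 0.102299 / 0.282641 ≈ 0.3619

With the extra evidence:
P(high score | ¬strong preparation) = 0.08*0.83 + 0.53*0.17 = 0.066400 + 0.090100 = 0.156500
Of this, 0.090100 comes from 0.53*0.17 (the easy paper=true cases).
So P(easy paper | high score, ¬strong preparation) = 0.090100/0.156500 ≈ 0.5757.

Pr(easy paper | high score) ≈ 0.3619; Pr(easy paper | high score, ¬strong preparation) ≈ 0.5757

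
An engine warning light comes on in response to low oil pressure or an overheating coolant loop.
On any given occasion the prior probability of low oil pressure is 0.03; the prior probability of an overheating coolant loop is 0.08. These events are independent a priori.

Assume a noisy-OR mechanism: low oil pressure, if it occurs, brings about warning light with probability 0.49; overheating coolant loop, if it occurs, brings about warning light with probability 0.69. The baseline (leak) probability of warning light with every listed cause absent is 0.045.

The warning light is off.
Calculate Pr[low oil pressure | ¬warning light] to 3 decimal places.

Under noisy-OR, P(warning light | causes) = 1 − (1−0.045)·∏(1−qᵢ) over the active causes.
P(¬warning light) = 0.955·0.97·0.92 + 0.29605·0.97·0.08 + 0.48705·0.03·0.92 + 0.150985·0.03·0.08 = 0.852242 + 0.022973 + 0.013443 + 0.000362 = 0.889020
Restricting to configurations with low oil pressure present: 0.013443 + 0.000362 = 0.013805.
P(low oil pressure | ¬warning light) = 0.013805 / 0.889020 ≈ 0.016

Pr[low oil pressure | ¬warning light] ≈ 0.016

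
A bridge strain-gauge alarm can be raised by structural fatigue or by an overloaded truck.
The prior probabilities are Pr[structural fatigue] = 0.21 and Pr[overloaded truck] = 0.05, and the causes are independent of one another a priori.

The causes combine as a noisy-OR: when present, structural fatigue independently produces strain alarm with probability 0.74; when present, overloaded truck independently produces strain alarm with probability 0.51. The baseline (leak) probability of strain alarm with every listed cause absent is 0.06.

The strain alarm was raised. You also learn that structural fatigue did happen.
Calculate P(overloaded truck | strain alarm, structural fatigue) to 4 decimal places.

Under noisy-OR, P(strain alarm | causes) = 1 − (1−0.06)·∏(1−qᵢ) over the active causes.
P(strain alarm | structural fatigue) = 0.7556*0.95 + 0.880244*0.05 = 0.717820 + 0.044012 = 0.761832
Restricting to configurations with overloaded truck present: 0.880244*0.05 = 0.044012.
Hence the posterior is 0.044012/0.761832 ≈ 0.0578.

P(overloaded truck | strain alarm, structural fatigue) ≈ 0.0578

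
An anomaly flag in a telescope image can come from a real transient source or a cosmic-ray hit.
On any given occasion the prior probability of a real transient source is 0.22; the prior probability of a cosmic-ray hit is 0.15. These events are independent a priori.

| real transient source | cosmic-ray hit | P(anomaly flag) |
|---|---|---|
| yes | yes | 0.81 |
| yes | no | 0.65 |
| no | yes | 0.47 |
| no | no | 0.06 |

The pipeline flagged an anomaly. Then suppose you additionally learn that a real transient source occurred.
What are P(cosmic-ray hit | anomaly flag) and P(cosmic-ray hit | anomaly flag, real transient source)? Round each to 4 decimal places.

Sum P(anomaly flag|·) weighted by the priors over the 4 (real transient source, cosmic-ray hit) configurations:
  P(anomaly flag) = 0.06×0.78×0.85 + 0.47×0.78×0.15 + 0.65×0.22×0.85 + 0.81×0.22×0.15
        = 0.039780 + 0.054990 + 0.121550 + 0.026730 = 0.243050
Keeping only the cosmic-ray hit-present terms gives 0.081720, so
  P(cosmic-ray hit | anomaly flag) = 0.081720 / 0.243050 ≈ 0.3362

Now condition on the additional information:
Enumerate both values of cosmic-ray hit and weight by the priors:
  P(anomaly flag | real transient source) = 0.65*0.85 + 0.81*0.15
        = 0.552500 + 0.121500 = 0.674000
Configurations with cosmic-ray hit contribute 0.121500, so
  P(cosmic-ray hit | anomaly flag, real transient source) = 0.121500 / 0.674000 ≈ 0.1803

P(cosmic-ray hit | anomaly flag) ≈ 0.3362; P(cosmic-ray hit | anomaly flag, real transient source) ≈ 0.1803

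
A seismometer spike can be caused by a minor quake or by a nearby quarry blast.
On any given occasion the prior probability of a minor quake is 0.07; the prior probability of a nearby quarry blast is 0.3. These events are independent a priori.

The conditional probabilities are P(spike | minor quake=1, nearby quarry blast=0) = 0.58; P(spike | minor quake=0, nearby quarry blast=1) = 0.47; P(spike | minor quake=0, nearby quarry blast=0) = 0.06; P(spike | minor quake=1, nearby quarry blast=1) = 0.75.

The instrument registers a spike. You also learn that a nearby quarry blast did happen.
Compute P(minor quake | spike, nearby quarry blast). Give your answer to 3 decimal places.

Enumerate both values of minor quake and weight by the priors:
  P(spike | nearby quarry blast) = 0.47·0.93 + 0.75·0.07
        = 0.437100 + 0.052500 = 0.489600
The terms with minor quake present sum to 0.052500, so
  P(minor quake | spike, nearby quarry blast) = 0.052500 / 0.489600 ≈ 0.107

P(minor quake | spike, nearby quarry blast) ≈ 0.107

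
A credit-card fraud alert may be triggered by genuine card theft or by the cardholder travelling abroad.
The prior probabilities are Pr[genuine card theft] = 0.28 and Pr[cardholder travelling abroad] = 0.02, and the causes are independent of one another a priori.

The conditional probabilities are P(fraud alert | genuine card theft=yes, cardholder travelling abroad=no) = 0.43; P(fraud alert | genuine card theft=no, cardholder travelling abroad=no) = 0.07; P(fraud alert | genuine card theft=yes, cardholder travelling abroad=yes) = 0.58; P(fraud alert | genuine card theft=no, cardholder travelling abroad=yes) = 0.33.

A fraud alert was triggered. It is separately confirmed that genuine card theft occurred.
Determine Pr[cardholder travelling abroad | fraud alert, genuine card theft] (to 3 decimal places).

P(fraud alert | genuine card theft) = 0.43·0.98 + 0.58·0.02 = 0.421400 + 0.011600 = 0.433000
The cardholder travelling abroad-present share is 0.58·0.02 = 0.011600.
Hence the posterior is 0.011600/0.433000 ≈ 0.027.

Pr[cardholder travelling abroad | fraud alert, genuine card theft] ≈ 0.027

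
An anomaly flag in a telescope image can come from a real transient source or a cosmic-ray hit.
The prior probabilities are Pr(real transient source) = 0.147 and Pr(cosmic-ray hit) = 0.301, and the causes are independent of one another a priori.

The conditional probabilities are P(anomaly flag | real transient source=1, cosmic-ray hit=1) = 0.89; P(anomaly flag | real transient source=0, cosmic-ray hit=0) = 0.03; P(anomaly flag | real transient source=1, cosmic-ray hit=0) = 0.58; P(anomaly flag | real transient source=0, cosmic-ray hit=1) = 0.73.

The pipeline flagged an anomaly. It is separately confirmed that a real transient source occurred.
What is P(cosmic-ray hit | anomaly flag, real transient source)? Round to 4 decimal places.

P(anomaly flag | real transient source) = 0.58·0.699 + 0.89·0.301 = 0.405420 + 0.267890 = 0.673310
The cosmic-ray hit-present share is 0.89·0.301 = 0.267890.
So P(cosmic-ray hit | anomaly flag, real transient source) = 0.267890/0.673310 ≈ 0.3979.

P(cosmic-ray hit | anomaly flag, real transient source) ≈ 0.3979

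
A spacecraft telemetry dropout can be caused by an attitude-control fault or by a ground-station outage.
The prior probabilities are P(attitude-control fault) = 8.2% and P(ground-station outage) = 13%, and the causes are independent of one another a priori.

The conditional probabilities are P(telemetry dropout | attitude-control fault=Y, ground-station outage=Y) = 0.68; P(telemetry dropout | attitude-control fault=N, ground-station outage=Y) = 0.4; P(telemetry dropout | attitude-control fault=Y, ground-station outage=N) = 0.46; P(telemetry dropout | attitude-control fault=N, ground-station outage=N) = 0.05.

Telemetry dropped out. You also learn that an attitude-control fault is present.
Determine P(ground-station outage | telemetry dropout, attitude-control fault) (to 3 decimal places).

P(ground-station outage | telemetry dropout, attitude-control fault) ≈ 0.181

P(telemetry dropout | attitude-control fault) = 0.46·0.87 + 0.68·0.13 = 0.400200 + 0.088400 = 0.488600
Of this, 0.088400 comes from 0.68·0.13 (the ground-station outage=true cases).
So P(ground-station outage | telemetry dropout, attitude-control fault) = 0.088400/0.488600 ≈ 0.181.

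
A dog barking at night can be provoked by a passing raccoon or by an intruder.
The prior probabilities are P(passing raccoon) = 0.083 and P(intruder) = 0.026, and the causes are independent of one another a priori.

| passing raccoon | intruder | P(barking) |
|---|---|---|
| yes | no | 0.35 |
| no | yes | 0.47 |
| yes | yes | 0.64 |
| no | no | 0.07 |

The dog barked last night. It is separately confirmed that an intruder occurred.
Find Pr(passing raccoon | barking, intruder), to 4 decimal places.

P(barking | intruder) = 0.47×0.917 + 0.64×0.083 = 0.430990 + 0.053120 = 0.484110
The passing raccoon-present share is 0.64×0.083 = 0.053120.
P(passing raccoon | barking, intruder) = 0.053120 / 0.484110 ≈ 0.1097

Pr(passing raccoon | barking, intruder) ≈ 0.1097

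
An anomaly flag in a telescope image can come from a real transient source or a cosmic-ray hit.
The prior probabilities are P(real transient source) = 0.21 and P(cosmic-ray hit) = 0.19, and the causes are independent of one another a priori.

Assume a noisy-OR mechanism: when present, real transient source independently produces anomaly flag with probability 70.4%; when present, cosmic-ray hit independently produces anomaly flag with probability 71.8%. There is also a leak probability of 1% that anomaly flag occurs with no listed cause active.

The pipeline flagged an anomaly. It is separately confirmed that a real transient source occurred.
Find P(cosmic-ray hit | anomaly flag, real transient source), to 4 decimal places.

Under noisy-OR, P(anomaly flag | causes) = 1 − (1−0.01)·∏(1−qᵢ) over the active causes.
By total probability over both values of cosmic-ray hit:
  P(anomaly flag | real transient source) = 0.70696·0.81 + 0.917363·0.19
        = 0.572638 + 0.174299 = 0.746937
The terms with cosmic-ray hit present sum to 0.174299, so
  P(cosmic-ray hit | anomaly flag, real transient source) = 0.174299 / 0.746937 ≈ 0.2334

P(cosmic-ray hit | anomaly flag, real transient source) ≈ 0.2334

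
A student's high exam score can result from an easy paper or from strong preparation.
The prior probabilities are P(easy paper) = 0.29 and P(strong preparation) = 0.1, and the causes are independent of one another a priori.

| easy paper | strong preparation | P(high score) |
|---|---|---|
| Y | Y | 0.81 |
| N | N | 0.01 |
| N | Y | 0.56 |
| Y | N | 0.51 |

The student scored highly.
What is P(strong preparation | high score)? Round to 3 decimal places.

P(strong preparation | high score) ≈ 0.312

By total probability over the 4 (easy paper, strong preparation) configurations:
  P(high score) = 0.01×0.71×0.9 + 0.56×0.71×0.1 + 0.51×0.29×0.9 + 0.81×0.29×0.1
        = 0.006390 + 0.039760 + 0.133110 + 0.023490 = 0.202750
The terms with strong preparation present sum to 0.063250, so
  P(strong preparation | high score) = 0.063250 / 0.202750 ≈ 0.312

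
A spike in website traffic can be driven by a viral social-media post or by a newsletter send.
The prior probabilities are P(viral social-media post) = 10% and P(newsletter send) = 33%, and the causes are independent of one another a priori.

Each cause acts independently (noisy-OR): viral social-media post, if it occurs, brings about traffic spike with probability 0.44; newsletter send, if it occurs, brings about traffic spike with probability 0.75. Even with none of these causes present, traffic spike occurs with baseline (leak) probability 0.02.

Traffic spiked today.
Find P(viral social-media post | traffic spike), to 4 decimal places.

Under noisy-OR, P(traffic spike | causes) = 1 − (1−0.02)·∏(1−qᵢ) over the active causes.
Sum P(traffic spike|·) weighted by the priors over the 4 (viral social-media post, newsletter send) configurations:
  P(traffic spike) = 0.02·0.9·0.67 + 0.755·0.9·0.33 + 0.4512·0.1·0.67 + 0.8628·0.1·0.33
        = 0.012060 + 0.224235 + 0.030230 + 0.028472 = 0.294997
The terms with viral social-media post present sum to 0.058702, so
  P(viral social-media post | traffic spike) = 0.058702 / 0.294997 ≈ 0.1990

P(viral social-media post | traffic spike) ≈ 0.1990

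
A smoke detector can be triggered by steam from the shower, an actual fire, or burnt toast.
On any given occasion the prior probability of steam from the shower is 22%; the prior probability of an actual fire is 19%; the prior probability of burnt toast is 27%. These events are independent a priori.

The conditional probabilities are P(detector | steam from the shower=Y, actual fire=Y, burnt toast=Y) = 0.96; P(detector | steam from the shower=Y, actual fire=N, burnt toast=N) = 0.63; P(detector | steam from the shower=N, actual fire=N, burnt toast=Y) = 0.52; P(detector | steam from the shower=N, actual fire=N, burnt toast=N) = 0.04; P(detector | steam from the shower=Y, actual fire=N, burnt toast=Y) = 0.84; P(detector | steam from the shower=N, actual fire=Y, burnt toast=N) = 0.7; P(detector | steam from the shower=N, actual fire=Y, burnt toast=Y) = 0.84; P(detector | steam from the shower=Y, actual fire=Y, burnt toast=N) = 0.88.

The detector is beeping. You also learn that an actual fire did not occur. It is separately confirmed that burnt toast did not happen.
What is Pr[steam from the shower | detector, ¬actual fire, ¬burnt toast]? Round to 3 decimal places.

P(detector | ¬actual fire, ¬burnt toast) = 0.04·0.78 + 0.63·0.22 = 0.031200 + 0.138600 = 0.169800
The steam from the shower-present share is 0.63·0.22 = 0.138600.
So P(steam from the shower | detector, ¬actual fire, ¬burnt toast) = 0.138600/0.169800 ≈ 0.816.

Pr[steam from the shower | detector, ¬actual fire, ¬burnt toast] ≈ 0.816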